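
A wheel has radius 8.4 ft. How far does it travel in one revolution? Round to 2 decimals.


Shape: circle
Radius r = 8.4 ft
Formula: C = 2 * pi * r
C = 2 * pi * 8.4
C = 16.8 * pi
C = 52.78
52.78 ft


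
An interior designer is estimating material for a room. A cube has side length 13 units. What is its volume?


Shape: cube
Side s = 13 units
Formula: V = s^3
V = 13 * 13 * 13
V = 169 * 13
V = 2197
2197 units^3


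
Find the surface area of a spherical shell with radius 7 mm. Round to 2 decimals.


Shape: sphere
Radius r = 7 mm
Formula: SA = 4 * pi * r^2
r^2 = 49
SA = 4 * pi * 49
SA = 196 * pi
SA = 615.75
615.75 mm^2


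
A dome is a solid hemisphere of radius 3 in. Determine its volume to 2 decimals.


Shape: hemisphere (half of a sphere)
Radius r = 3 in
Formula: V = (1/2) * (4/3) * pi * r^3 = (2/3) * pi * r^3
r^3 = 27
(2/3) * 27 = 18
V = 18 * pi
V = 56.55
56.55 in^3


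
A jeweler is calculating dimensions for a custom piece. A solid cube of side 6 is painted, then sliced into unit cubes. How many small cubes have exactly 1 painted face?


Large cube: 6 x 6 x 6, cut into unit cubes.
n = 6, so n - 2 = 4
Cubes with 1 painted face lie in the interior of each face.
A cube has 6 faces; each contributes (n - 2)^2 = 16 such cubes.
Count = 6 * 16 = 96
96 unit cubes


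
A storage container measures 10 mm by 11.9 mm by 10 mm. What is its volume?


Shape: rectangular prism
l = 10 mm, w = 11.9 mm, h = 10 mm
Formula: V = l * w * h
V = 10 * 11.9 * 10
V = 119 * 10
V = 1190
1190 mm^3


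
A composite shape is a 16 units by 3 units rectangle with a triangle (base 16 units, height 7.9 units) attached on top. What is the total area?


Composite shape: rectangle + triangle
Rectangle area = 16 * 3 = 48
Triangle area = 0.5 * 16 * 7.9 = 63.2
Total = 48 + 63.2
Total = 111.2
111.2 units^2


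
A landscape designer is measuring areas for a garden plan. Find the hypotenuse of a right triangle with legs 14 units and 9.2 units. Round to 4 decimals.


Shape: right triangle
Legs a = 14 units, b = 9.2 units
Formula: c = sqrt(a^2 + b^2)
a^2 = 196, b^2 = 84.64
a^2 + b^2 = 280.64
c = sqrt(280.64)
c = 16.7523
16.7523 units


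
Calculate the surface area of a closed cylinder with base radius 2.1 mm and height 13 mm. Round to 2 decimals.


Shape: closed cylinder
Radius r = 2.1 mm, Height h = 13 mm
Formula: SA = 2*pi*r^2 + 2*pi*r*h = 2*pi*r*(r + h)
r + h = 15.1
2 * r * (r + h) = 2 * 2.1 * 15.1 = 63.42
SA = 63.42 * pi
SA = 199.24
199.24 mm^2


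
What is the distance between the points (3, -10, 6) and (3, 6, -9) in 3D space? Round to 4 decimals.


3D distance between two points
P1 = (3, -10, 6), P2 = (3, 6, -9)
Formula: d = sqrt((x2-x1)^2 + (y2-y1)^2 + (z2-z1)^2)
dx = 3 - 3 = 0
dy = 6 - -10 = 16
dz = -9 - 6 = -15
dx^2 + dy^2 + dz^2 = 0 + 256 + 225 = 481
d = sqrt(481)
d = 21.9317
21.9317 units


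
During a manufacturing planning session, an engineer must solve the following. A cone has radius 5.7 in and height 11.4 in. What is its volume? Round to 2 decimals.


Shape: cone
Radius r = 5.7 in, Height h = 11.4 in
Formula: V = (1/3) * pi * r^2 * h
r^2 = 32.49
pi * r^2 * h = pi * 32.49 * 11.4 = 370.386 * pi
V = 370.386 * pi / 3
V = 387.87
387.87 in^3


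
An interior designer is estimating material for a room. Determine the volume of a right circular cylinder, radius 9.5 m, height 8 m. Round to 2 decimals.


Shape: cylinder
Radius r = 9.5 m, Height h = 8 m
Formula: V = pi * r^2 * h
r^2 = 90.25
V = pi * 90.25 * 8
V = 722 * pi
V = 2268.23
2268.23 m^3


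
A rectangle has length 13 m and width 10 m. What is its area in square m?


Shape: rectangle
Length l = 13 m, Width w = 10 m
Formula: A = l * w
A = 13 * 10
A = 130
130 m^2


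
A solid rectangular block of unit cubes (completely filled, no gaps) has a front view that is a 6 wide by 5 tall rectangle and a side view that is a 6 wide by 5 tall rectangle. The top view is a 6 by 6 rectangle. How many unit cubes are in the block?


Orthographic views of a solid rectangular block:
Front view 6 x 5 -> length = 6, height = 5
Side view 6 x 5 -> width = 6, height = 5 (consistent)
Top view 6 x 6 -> confirms length = 6, width = 6
The block is 6 x 6 x 5.
Total unit cubes = 6 * 6 * 5 = 180
180 unit cubes


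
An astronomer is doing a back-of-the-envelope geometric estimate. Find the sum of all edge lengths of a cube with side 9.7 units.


Shape: cube
Side s = 9.7 units
A cube has 12 edges, all equal.
Formula: total edge length = 12 * s
Total = 12 * 9.7
Total = 116.4
116.4 units


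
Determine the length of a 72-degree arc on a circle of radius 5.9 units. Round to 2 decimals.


Shape: circular arc
Radius r = 5.9 units, Angle = 72 degrees
Formula: L = (angle/360) * 2 * pi * r
2 * pi * r = 11.8 * pi
L = (72/360) * 11.8 * pi
L = 2.36 * pi
L = 7.41
7.41 units


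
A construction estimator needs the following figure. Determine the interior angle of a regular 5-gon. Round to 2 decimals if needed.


Shape: regular pentagon (5 sides)
Formula: interior angle = (n - 2) * 180 / n
(n - 2) = 3
(n - 2) * 180 = 540
angle = 540 / 5
angle = 108
108 degrees


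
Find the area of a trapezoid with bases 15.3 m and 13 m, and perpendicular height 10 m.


Shape: trapezoid
Parallel sides a = 15.3 m, b = 13 m; Height h = 10 m
Formula: A = (a + b) * h / 2
a + b = 15.3 + 13 = 28.3
A = 28.3 * 10 / 2
A = 283 / 2
A = 141.5
141.5 m^2


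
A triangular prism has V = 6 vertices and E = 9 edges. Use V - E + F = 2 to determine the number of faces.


Polyhedron: triangular prism
Euler's formula for convex polyhedra: V - E + F = 2
Given: V = 6 vertices and E = 9 edges
Solve for F:
F = 2 + E - V = 2 + 9 - 6 = 5
5 faces


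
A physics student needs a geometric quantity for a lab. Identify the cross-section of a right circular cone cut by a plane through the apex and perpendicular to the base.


Solid: right circular cone
Cutting plane: through the apex and perpendicular to the base
Visualize the intersection of the plane with the solid's surface.
The boundary of the cut region is a isosceles triangle.
isosceles triangle


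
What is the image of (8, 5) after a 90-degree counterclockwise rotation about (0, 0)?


Transformation: rotation about the origin
Original point: (8, 5)
Rule for 90 deg counterclockwise: (x, y) -> (-y, x)
Apply: (8, 5) -> (-5, 8)
(-5, 8)


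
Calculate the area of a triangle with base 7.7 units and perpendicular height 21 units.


Shape: triangle
Base b = 7.7 units, Height h = 21 units
Formula: A = (1/2) * b * h
A = 0.5 * 7.7 * 21
A = 0.5 * 161.7
A = 80.85
80.85 units^2


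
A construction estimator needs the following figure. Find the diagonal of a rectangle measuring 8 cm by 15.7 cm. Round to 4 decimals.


Shape: rectangle (diagonal via Pythagoras)
Sides: 8 cm and 15.7 cm
Formula: d = sqrt(l^2 + w^2)
l^2 = 64, w^2 = 246.49
l^2 + w^2 = 310.49
d = sqrt(310.49)
d = 17.6207
17.6207 cm


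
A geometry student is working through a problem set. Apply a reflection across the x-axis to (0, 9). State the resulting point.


Transformation: reflection
Original point: (0, 9)
Rule for reflection over the x-axis: (x, y) -> (x, -y)
Apply: (0, 9) -> (0, -9)
(0, -9)


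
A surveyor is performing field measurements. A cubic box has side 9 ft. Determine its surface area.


Shape: cube
Side s = 9 ft
A cube has 6 square faces.
Formula: SA = 6 * s^2
s^2 = 81
SA = 6 * 81
SA = 486
486 ft^2


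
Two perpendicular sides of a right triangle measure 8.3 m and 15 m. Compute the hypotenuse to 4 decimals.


Shape: right triangle
Legs a = 8.3 m, b = 15 m
Formula: c = sqrt(a^2 + b^2)
a^2 = 68.89, b^2 = 225
a^2 + b^2 = 293.89
c = sqrt(293.89)
c = 17.1432
17.1432 m


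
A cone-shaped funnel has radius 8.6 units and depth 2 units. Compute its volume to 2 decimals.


Shape: cone
Radius r = 8.6 units, Height h = 2 units
Formula: V = (1/3) * pi * r^2 * h
r^2 = 73.96
pi * r^2 * h = pi * 73.96 * 2 = 147.92 * pi
V = 147.92 * pi / 3
V = 154.9
154.9 units^3


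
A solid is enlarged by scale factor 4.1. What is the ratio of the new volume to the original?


Linear scale factor k = 4.1
Rule: under a linear scaling by k, volumes scale by k^3.
k^3 = 4.1 * 4.1 * 4.1
k^3 = 16.81 * 4.1
k^3 = 68.921
Volume scales by a factor of 68.921.
68.921 (dimensionless)


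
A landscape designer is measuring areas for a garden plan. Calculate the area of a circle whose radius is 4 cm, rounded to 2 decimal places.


Shape: circle
Radius r = 4 cm
Formula: A = pi * r^2
r^2 = 4^2 = 16
A = pi * 16
A = 50.27
50.27 cm^2


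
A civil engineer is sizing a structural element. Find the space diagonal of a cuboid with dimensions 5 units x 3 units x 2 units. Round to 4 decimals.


Shape: rectangular box (space diagonal)
l = 5 units, w = 3 units, h = 2 units
Visualize: the diagonal of the base, then a right triangle with that diagonal and the height.
Formula: d = sqrt(l^2 + w^2 + h^2)
l^2 + w^2 + h^2 = 25 + 9 + 4 = 38
d = sqrt(38)
d = 6.1644
6.1644 units


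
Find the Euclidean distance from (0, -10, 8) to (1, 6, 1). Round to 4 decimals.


3D distance between two points
P1 = (0, -10, 8), P2 = (1, 6, 1)
Formula: d = sqrt((x2-x1)^2 + (y2-y1)^2 + (z2-z1)^2)
dx = 1 - 0 = 1
dy = 6 - -10 = 16
dz = 1 - 8 = -7
dx^2 + dy^2 + dz^2 = 1 + 256 + 49 = 306
d = sqrt(306)
d = 17.4929
17.4929 units


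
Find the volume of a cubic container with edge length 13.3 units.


Shape: cube
Side s = 13.3 units
Formula: V = s^3
V = 13.3 * 13.3 * 13.3
V = 176.89 * 13.3
V = 2352.637
2352.637 units^3


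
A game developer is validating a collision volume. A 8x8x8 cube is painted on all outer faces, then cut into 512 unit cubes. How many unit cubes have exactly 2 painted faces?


Large cube: 8 x 8 x 8, cut into unit cubes.
n = 8, so n - 2 = 6
Cubes with 2 painted faces lie along the edges, excluding corners.
A cube has 12 edges; each contributes (n - 2) = 6 such cubes.
Count = 12 * 6 = 72
72 unit cubes


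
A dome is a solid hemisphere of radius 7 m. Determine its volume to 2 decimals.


Shape: hemisphere (half of a sphere)
Radius r = 7 m
Formula: V = (1/2) * (4/3) * pi * r^3 = (2/3) * pi * r^3
r^3 = 343
(2/3) * 343 = 228.666667
V = 228.666667 * pi
V = 718.38
718.38 m^3


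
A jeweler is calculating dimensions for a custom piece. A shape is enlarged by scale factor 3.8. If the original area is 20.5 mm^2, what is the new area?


Linear scale factor k = 3.8
Original area = 20.5 mm^2
Rule: under a linear scaling by k, areas scale by k^2.
k^2 = 3.8^2 = 14.44
New area = 20.5 * 14.44
New area = 296.02
296.02 mm^2


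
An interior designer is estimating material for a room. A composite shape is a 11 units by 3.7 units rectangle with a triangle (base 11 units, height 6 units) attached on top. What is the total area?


Composite shape: rectangle + triangle
Rectangle area = 11 * 3.7 = 40.7
Triangle area = 0.5 * 11 * 6 = 33
Total = 40.7 + 33
Total = 73.7
73.7 units^2


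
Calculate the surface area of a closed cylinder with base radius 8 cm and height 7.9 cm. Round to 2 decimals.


Shape: closed cylinder
Radius r = 8 cm, Height h = 7.9 cm
Formula: SA = 2*pi*r^2 + 2*pi*r*h = 2*pi*r*(r + h)
r + h = 15.9
2 * r * (r + h) = 2 * 8 * 15.9 = 254.4
SA = 254.4 * pi
SA = 799.22
799.22 cm^2


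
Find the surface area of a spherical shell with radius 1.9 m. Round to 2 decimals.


Shape: sphere
Radius r = 1.9 m
Formula: SA = 4 * pi * r^2
r^2 = 3.61
SA = 4 * pi * 3.61
SA = 14.44 * pi
SA = 45.36
45.36 m^2


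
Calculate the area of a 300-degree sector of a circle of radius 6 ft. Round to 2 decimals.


Shape: circular sector
Radius r = 6 ft, Angle = 300 degrees
Formula: A = (angle/360) * pi * r^2
r^2 = 36
Fraction of circle = 300/360
A = (300/360) * pi * 36
A = 30 * pi
A = 94.25
94.25 ft^2


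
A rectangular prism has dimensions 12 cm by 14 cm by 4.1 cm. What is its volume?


Shape: rectangular prism
l = 12 cm, w = 14 cm, h = 4.1 cm
Formula: V = l * w * h
V = 12 * 14 * 4.1
V = 168 * 4.1
V = 688.8
688.8 cm^3


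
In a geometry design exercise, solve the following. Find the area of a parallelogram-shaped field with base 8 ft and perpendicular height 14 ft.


Shape: parallelogram
Base b = 8 ft, Height h = 14 ft
Formula: A = b * h
A = 8 * 14
A = 112
112 ft^2


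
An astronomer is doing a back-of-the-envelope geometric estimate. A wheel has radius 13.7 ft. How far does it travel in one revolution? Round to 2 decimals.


Shape: circle
Radius r = 13.7 ft
Formula: C = 2 * pi * r
C = 2 * pi * 13.7
C = 27.4 * pi
C = 86.08
86.08 ft


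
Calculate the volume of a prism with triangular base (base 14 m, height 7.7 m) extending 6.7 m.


Shape: triangular prism
Triangle base = 14 m, triangle height = 7.7 m, prism length L = 6.7 m
Formula: V = (1/2 * b * h_tri) * L
Cross-section area = 0.5 * 14 * 7.7 = 53.9
V = 53.9 * 6.7
V = 361.13
361.13 m^3


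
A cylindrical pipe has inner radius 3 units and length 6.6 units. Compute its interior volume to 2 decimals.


Shape: cylinder
Radius r = 3 units, Height h = 6.6 units
Formula: V = pi * r^2 * h
r^2 = 9
V = pi * 9 * 6.6
V = 59.4 * pi
V = 186.61
186.61 units^3


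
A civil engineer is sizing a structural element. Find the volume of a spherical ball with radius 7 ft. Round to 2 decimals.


Shape: sphere
Radius r = 7 ft
Formula: V = (4/3) * pi * r^3
r^3 = 343
(4/3) * 343 = 457.333333
V = 457.333333 * pi
V = 1436.76
1436.76 ft^3


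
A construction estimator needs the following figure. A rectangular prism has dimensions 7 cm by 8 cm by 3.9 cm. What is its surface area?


Shape: rectangular prism
l = 7 cm, w = 8 cm, h = 3.9 cm
Formula: SA = 2(lw + lh + wh)
lw = 56, lh = 27.3, wh = 31.2
lw + lh + wh = 114.5
SA = 2 * 114.5
SA = 229
229 cm^2


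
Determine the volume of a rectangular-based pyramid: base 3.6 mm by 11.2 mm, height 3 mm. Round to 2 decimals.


Shape: rectangular pyramid
Base: 3.6 mm x 11.2 mm, Height h = 3 mm
Formula: V = (1/3) * base_area * h
base_area = 3.6 * 11.2 = 40.32
base_area * h = 40.32 * 3 = 120.96
V = 120.96 / 3
V = 40.32
40.32 mm^3


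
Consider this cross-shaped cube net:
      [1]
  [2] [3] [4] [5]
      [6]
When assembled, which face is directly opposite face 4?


Net: cross layout. Take square 3 as the base (bottom).
Fold the four squares in the horizontal row up around 3: 2 -> left, 4 -> right, 5 wraps to the top.
Fold 1 and 6 up from 3: 1 -> back, 6 -> front.
Opposite pairs are therefore: (1, 6), (2, 4), (3, 5).
Face 4 is opposite face 2.
face 2


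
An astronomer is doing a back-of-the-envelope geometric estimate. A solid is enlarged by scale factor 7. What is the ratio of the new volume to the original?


Linear scale factor k = 7
Rule: under a linear scaling by k, volumes scale by k^3.
k^3 = 7 * 7 * 7
k^3 = 49 * 7
k^3 = 343
Volume scales by a factor of 343.
343 (dimensionless)


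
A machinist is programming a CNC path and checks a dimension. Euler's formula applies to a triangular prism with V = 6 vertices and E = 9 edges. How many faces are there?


Polyhedron: triangular prism
Euler's formula for convex polyhedra: V - E + F = 2
Given: V = 6 vertices and E = 9 edges
Solve for F:
F = 2 + E - V = 2 + 9 - 6 = 5
5 faces


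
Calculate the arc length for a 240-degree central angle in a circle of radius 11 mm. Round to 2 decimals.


Shape: circular arc
Radius r = 11 mm, Angle = 240 degrees
Formula: L = (angle/360) * 2 * pi * r
2 * pi * r = 22 * pi
L = (240/360) * 22 * pi
L = 14.666667 * pi
L = 46.08
46.08 mm


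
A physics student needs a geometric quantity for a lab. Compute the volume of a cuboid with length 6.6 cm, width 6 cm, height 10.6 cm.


Shape: rectangular prism
l = 6.6 cm, w = 6 cm, h = 10.6 cm
Formula: V = l * w * h
V = 6.6 * 6 * 10.6
V = 39.6 * 10.6
V = 419.76
419.76 cm^3


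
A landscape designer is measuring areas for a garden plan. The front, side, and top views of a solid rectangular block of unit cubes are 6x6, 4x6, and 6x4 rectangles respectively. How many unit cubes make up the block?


Orthographic views of a solid rectangular block:
Front view 6 x 6 -> length = 6, height = 6
Side view 4 x 6 -> width = 4, height = 6 (consistent)
Top view 6 x 4 -> confirms length = 6, width = 4
The block is 6 x 4 x 6.
Total unit cubes = 6 * 4 * 6 = 144
144 unit cubes


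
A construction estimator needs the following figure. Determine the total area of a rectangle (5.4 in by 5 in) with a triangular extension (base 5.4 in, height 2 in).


Composite shape: rectangle + triangle
Rectangle area = 5.4 * 5 = 27
Triangle area = 0.5 * 5.4 * 2 = 5.4
Total = 27 + 5.4
Total = 32.4
32.4 in^2


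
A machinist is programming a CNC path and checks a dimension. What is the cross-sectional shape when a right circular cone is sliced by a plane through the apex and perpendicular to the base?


Solid: right circular cone
Cutting plane: through the apex and perpendicular to the base
Visualize the intersection of the plane with the solid's surface.
The boundary of the cut region is a isosceles triangle.
isosceles triangle


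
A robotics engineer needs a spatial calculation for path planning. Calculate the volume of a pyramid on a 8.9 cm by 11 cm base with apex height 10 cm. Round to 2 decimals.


Shape: rectangular pyramid
Base: 8.9 cm x 11 cm, Height h = 10 cm
Formula: V = (1/3) * base_area * h
base_area = 8.9 * 11 = 97.9
base_area * h = 97.9 * 10 = 979
V = 979 / 3
V = 326.33
326.33 cm^3


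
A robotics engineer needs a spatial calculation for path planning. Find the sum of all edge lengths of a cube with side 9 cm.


Shape: cube
Side s = 9 cm
A cube has 12 edges, all equal.
Formula: total edge length = 12 * s
Total = 12 * 9
Total = 108
108 cm


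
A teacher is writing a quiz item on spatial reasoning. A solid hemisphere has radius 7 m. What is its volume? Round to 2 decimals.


Shape: hemisphere (half of a sphere)
Radius r = 7 m
Formula: V = (1/2) * (4/3) * pi * r^3 = (2/3) * pi * r^3
r^3 = 343
(2/3) * 343 = 228.666667
V = 228.666667 * pi
V = 718.38
718.38 m^3


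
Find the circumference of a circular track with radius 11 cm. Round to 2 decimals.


Shape: circle
Radius r = 11 cm
Formula: C = 2 * pi * r
C = 2 * pi * 11
C = 22 * pi
C = 69.12
69.12 cm


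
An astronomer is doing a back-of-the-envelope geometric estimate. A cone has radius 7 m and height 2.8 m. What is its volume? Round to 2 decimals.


Shape: cone
Radius r = 7 m, Height h = 2.8 m
Formula: V = (1/3) * pi * r^2 * h
r^2 = 49
pi * r^2 * h = pi * 49 * 2.8 = 137.2 * pi
V = 137.2 * pi / 3
V = 143.68
143.68 m^3


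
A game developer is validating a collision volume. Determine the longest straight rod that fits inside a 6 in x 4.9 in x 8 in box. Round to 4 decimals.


Shape: rectangular box (space diagonal)
l = 6 in, w = 4.9 in, h = 8 in
Visualize: the diagonal of the base, then a right triangle with that diagonal and the height.
Formula: d = sqrt(l^2 + w^2 + h^2)
l^2 + w^2 + h^2 = 36 + 24.01 + 64 = 124.01
d = sqrt(124.01)
d = 11.136
11.136 in


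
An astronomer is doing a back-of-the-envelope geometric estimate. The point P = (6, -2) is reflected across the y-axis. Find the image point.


Transformation: reflection
Original point: (6, -2)
Rule for reflection over the y-axis: (x, y) -> (-x, y)
Apply: (6, -2) -> (-6, -2)
(-6, -2)


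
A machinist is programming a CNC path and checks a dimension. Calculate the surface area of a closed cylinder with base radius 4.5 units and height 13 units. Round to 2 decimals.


Shape: closed cylinder
Radius r = 4.5 units, Height h = 13 units
Formula: SA = 2*pi*r^2 + 2*pi*r*h = 2*pi*r*(r + h)
r + h = 17.5
2 * r * (r + h) = 2 * 4.5 * 17.5 = 157.5
SA = 157.5 * pi
SA = 494.8
494.8 units^2


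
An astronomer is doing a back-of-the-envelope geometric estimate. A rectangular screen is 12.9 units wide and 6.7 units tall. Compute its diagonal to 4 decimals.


Shape: rectangle (diagonal via Pythagoras)
Sides: 12.9 units and 6.7 units
Formula: d = sqrt(l^2 + w^2)
l^2 = 166.41, w^2 = 44.89
l^2 + w^2 = 211.3
d = sqrt(211.3)
d = 14.5362
14.5362 units


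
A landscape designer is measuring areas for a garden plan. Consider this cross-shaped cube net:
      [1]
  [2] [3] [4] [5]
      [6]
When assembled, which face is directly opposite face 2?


Net: cross layout. Take square 3 as the base (bottom).
Fold the four squares in the horizontal row up around 3: 2 -> left, 4 -> right, 5 wraps to the top.
Fold 1 and 6 up from 3: 1 -> back, 6 -> front.
Opposite pairs are therefore: (1, 6), (2, 4), (3, 5).
Face 2 is opposite face 4.
face 4


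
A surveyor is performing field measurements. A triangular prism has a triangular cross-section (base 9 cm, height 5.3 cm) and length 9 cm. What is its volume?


Shape: triangular prism
Triangle base = 9 cm, triangle height = 5.3 cm, prism length L = 9 cm
Formula: V = (1/2 * b * h_tri) * L
Cross-section area = 0.5 * 9 * 5.3 = 23.85
V = 23.85 * 9
V = 214.65
214.65 cm^3


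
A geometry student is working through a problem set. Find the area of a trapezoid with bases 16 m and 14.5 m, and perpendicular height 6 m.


Shape: trapezoid
Parallel sides a = 16 m, b = 14.5 m; Height h = 6 m
Formula: A = (a + b) * h / 2
a + b = 16 + 14.5 = 30.5
A = 30.5 * 6 / 2
A = 183 / 2
A = 91.5
91.5 m^2


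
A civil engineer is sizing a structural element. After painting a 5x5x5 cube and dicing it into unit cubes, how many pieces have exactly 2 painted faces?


Large cube: 5 x 5 x 5, cut into unit cubes.
n = 5, so n - 2 = 3
Cubes with 2 painted faces lie along the edges, excluding corners.
A cube has 12 edges; each contributes (n - 2) = 3 such cubes.
Count = 12 * 3 = 36
36 unit cubes


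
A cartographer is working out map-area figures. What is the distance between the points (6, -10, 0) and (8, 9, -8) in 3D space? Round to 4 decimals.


3D distance between two points
P1 = (6, -10, 0), P2 = (8, 9, -8)
Formula: d = sqrt((x2-x1)^2 + (y2-y1)^2 + (z2-z1)^2)
dx = 8 - 6 = 2
dy = 9 - -10 = 19
dz = -8 - 0 = -8
dx^2 + dy^2 + dz^2 = 4 + 361 + 64 = 429
d = sqrt(429)
d = 20.7123
20.7123 units


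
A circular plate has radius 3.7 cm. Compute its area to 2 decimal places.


Shape: circle
Radius r = 3.7 cm
Formula: A = pi * r^2
r^2 = 3.7^2 = 13.69
A = pi * 13.69
A = 43.01
43.01 cm^2


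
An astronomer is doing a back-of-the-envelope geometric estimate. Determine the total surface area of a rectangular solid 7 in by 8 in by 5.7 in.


Shape: rectangular prism
l = 7 in, w = 8 in, h = 5.7 in
Formula: SA = 2(lw + lh + wh)
lw = 56, lh = 39.9, wh = 45.6
lw + lh + wh = 141.5
SA = 2 * 141.5
SA = 283
283 in^2


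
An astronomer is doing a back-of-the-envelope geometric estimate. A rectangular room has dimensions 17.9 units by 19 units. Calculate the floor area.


Shape: rectangle
Length l = 17.9 units, Width w = 19 units
Formula: A = l * w
A = 17.9 * 19
A = 340.1
340.1 units^2


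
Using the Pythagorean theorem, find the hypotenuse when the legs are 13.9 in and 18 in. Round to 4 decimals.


Shape: right triangle
Legs a = 13.9 in, b = 18 in
Formula: c = sqrt(a^2 + b^2)
a^2 = 193.21, b^2 = 324
a^2 + b^2 = 517.21
c = sqrt(517.21)
c = 22.7423
22.7423 in


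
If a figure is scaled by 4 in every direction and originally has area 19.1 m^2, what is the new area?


Linear scale factor k = 4
Original area = 19.1 m^2
Rule: under a linear scaling by k, areas scale by k^2.
k^2 = 4^2 = 16
New area = 19.1 * 16
New area = 305.6
305.6 m^2


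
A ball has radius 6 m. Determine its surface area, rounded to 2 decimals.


Shape: sphere
Radius r = 6 m
Formula: SA = 4 * pi * r^2
r^2 = 36
SA = 4 * pi * 36
SA = 144 * pi
SA = 452.39
452.39 m^2


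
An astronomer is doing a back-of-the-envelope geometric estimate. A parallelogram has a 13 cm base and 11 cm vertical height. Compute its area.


Shape: parallelogram
Base b = 13 cm, Height h = 11 cm
Formula: A = b * h
A = 13 * 11
A = 143
143 cm^2


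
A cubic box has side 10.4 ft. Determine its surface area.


Shape: cube
Side s = 10.4 ft
A cube has 6 square faces.
Formula: SA = 6 * s^2
s^2 = 108.16
SA = 6 * 108.16
SA = 648.96
648.96 ft^2


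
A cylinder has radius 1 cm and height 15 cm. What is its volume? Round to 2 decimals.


Shape: cylinder
Radius r = 1 cm, Height h = 15 cm
Formula: V = pi * r^2 * h
r^2 = 1
V = pi * 1 * 15
V = 15 * pi
V = 47.12
47.12 cm^3


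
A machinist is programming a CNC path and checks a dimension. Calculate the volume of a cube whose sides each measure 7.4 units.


Shape: cube
Side s = 7.4 units
Formula: V = s^3
V = 7.4 * 7.4 * 7.4
V = 54.76 * 7.4
V = 405.224
405.224 units^3


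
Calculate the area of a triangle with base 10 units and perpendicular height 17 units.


Shape: triangle
Base b = 10 units, Height h = 17 units
Formula: A = (1/2) * b * h
A = 0.5 * 10 * 17
A = 0.5 * 170
A = 85
85 units^2


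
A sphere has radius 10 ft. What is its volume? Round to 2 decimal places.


Shape: sphere
Radius r = 10 ft
Formula: V = (4/3) * pi * r^3
r^3 = 1000
(4/3) * 1000 = 1333.333333
V = 1333.333333 * pi
V = 4188.79
4188.79 ft^3


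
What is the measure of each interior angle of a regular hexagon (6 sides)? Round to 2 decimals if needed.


Shape: regular hexagon (6 sides)
Formula: interior angle = (n - 2) * 180 / n
(n - 2) = 4
(n - 2) * 180 = 720
angle = 720 / 6
angle = 120
120 degrees


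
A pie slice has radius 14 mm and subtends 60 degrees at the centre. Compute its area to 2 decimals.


Shape: circular sector
Radius r = 14 mm, Angle = 60 degrees
Formula: A = (angle/360) * pi * r^2
r^2 = 196
Fraction of circle = 60/360
A = (60/360) * pi * 196
A = 32.666667 * pi
A = 102.63
102.63 mm^2


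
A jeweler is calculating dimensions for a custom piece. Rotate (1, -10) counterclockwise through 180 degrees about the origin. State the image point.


Transformation: rotation about the origin
Original point: (1, -10)
Rule for 180 deg: (x, y) -> (-x, -y)
Apply: (1, -10) -> (-1, 10)
(-1, 10)


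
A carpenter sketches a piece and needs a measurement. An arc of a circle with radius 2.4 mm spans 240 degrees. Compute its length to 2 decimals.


Shape: circular arc
Radius r = 2.4 mm, Angle = 240 degrees
Formula: L = (angle/360) * 2 * pi * r
2 * pi * r = 4.8 * pi
L = (240/360) * 4.8 * pi
L = 3.2 * pi
L = 10.05
10.05 mm


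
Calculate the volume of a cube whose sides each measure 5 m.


Shape: cube
Side s = 5 m
Formula: V = s^3
V = 5 * 5 * 5
V = 25 * 5
V = 125
125 m^3


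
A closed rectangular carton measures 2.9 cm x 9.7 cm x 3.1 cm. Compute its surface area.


Shape: rectangular prism
l = 2.9 cm, w = 9.7 cm, h = 3.1 cm
Formula: SA = 2(lw + lh + wh)
lw = 28.13, lh = 8.99, wh = 30.07
lw + lh + wh = 67.19
SA = 2 * 67.19
SA = 134.38
134.38 cm^2


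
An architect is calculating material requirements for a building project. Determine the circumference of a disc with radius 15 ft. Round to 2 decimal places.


Shape: circle
Radius r = 15 ft
Formula: C = 2 * pi * r
C = 2 * pi * 15
C = 30 * pi
C = 94.25
94.25 ft


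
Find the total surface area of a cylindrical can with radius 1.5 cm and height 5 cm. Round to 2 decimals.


Shape: closed cylinder
Radius r = 1.5 cm, Height h = 5 cm
Formula: SA = 2*pi*r^2 + 2*pi*r*h = 2*pi*r*(r + h)
r + h = 6.5
2 * r * (r + h) = 2 * 1.5 * 6.5 = 19.5
SA = 19.5 * pi
SA = 61.26
61.26 cm^2


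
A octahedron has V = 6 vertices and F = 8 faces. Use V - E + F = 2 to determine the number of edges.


Polyhedron: octahedron
Euler's formula for convex polyhedra: V - E + F = 2
Given: V = 6 vertices and F = 8 faces
Solve for E:
E = V + F - 2 = 6 + 8 - 2 = 12
12 edges


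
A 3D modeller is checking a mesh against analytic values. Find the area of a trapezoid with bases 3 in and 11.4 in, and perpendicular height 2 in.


Shape: trapezoid
Parallel sides a = 3 in, b = 11.4 in; Height h = 2 in
Formula: A = (a + b) * h / 2
a + b = 3 + 11.4 = 14.4
A = 14.4 * 2 / 2
A = 28.8 / 2
A = 14.4
14.4 in^2


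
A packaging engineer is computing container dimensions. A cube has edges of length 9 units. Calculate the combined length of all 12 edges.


Shape: cube
Side s = 9 units
A cube has 12 edges, all equal.
Formula: total edge length = 12 * s
Total = 12 * 9
Total = 108
108 units


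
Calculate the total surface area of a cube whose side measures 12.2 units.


Shape: cube
Side s = 12.2 units
A cube has 6 square faces.
Formula: SA = 6 * s^2
s^2 = 148.84
SA = 6 * 148.84
SA = 893.04
893.04 units^2


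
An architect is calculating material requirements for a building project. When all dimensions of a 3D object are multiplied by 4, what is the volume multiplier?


Linear scale factor k = 4
Rule: under a linear scaling by k, volumes scale by k^3.
k^3 = 4 * 4 * 4
k^3 = 16 * 4
k^3 = 64
Volume scales by a factor of 64.
64 (dimensionless)


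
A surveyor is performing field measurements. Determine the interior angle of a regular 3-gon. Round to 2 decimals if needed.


Shape: regular triangle (3 sides)
Formula: interior angle = (n - 2) * 180 / n
(n - 2) = 1
(n - 2) * 180 = 180
angle = 180 / 3
angle = 60
60 degrees


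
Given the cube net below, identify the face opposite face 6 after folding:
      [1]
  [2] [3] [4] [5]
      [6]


Net: cross layout. Take square 3 as the base (bottom).
Fold the four squares in the horizontal row up around 3: 2 -> left, 4 -> right, 5 wraps to the top.
Fold 1 and 6 up from 3: 1 -> back, 6 -> front.
Opposite pairs are therefore: (1, 6), (2, 4), (3, 5).
Face 6 is opposite face 1.
face 1


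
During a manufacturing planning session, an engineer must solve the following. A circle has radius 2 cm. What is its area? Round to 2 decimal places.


Shape: circle
Radius r = 2 cm
Formula: A = pi * r^2
r^2 = 2^2 = 4
A = pi * 4
A = 12.57
12.57 cm^2


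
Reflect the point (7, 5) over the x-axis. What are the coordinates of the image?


Transformation: reflection
Original point: (7, 5)
Rule for reflection over the x-axis: (x, y) -> (x, -y)
Apply: (7, 5) -> (7, -5)
(7, -5)


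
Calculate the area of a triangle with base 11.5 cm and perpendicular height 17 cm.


Shape: triangle
Base b = 11.5 cm, Height h = 17 cm
Formula: A = (1/2) * b * h
A = 0.5 * 11.5 * 17
A = 0.5 * 195.5
A = 97.75
97.75 cm^2


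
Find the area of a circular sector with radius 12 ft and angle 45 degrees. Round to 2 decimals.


Shape: circular sector
Radius r = 12 ft, Angle = 45 degrees
Formula: A = (angle/360) * pi * r^2
r^2 = 144
Fraction of circle = 45/360
A = (45/360) * pi * 144
A = 18 * pi
A = 56.55
56.55 ft^2


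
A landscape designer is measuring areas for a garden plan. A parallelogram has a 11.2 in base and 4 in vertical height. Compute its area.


Shape: parallelogram
Base b = 11.2 in, Height h = 4 in
Formula: A = b * h
A = 11.2 * 4
A = 44.8
44.8 in^2


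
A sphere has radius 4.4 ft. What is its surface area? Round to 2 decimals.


Shape: sphere
Radius r = 4.4 ft
Formula: SA = 4 * pi * r^2
r^2 = 19.36
SA = 4 * pi * 19.36
SA = 77.44 * pi
SA = 243.28
243.28 ft^2


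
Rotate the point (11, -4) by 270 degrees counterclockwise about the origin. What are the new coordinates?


Transformation: rotation about the origin
Original point: (11, -4)
Rule for 270 deg counterclockwise: (x, y) -> (y, -x)
Apply: (11, -4) -> (-4, -11)
(-4, -11)


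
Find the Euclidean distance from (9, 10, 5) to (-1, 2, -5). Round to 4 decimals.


3D distance between two points
P1 = (9, 10, 5), P2 = (-1, 2, -5)
Formula: d = sqrt((x2-x1)^2 + (y2-y1)^2 + (z2-z1)^2)
dx = -1 - 9 = -10
dy = 2 - 10 = -8
dz = -5 - 5 = -10
dx^2 + dy^2 + dz^2 = 100 + 64 + 100 = 264
d = sqrt(264)
d = 16.2481
16.2481 units


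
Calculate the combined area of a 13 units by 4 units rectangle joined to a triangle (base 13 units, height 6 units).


Composite shape: rectangle + triangle
Rectangle area = 13 * 4 = 52
Triangle area = 0.5 * 13 * 6 = 39
Total = 52 + 39
Total = 91
91 units^2


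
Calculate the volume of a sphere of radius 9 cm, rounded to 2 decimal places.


Shape: sphere
Radius r = 9 cm
Formula: V = (4/3) * pi * r^3
r^3 = 729
(4/3) * 729 = 972
V = 972 * pi
V = 3053.63
3053.63 cm^3


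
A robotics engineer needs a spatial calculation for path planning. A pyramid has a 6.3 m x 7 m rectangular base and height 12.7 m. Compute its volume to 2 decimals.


Shape: rectangular pyramid
Base: 6.3 m x 7 m, Height h = 12.7 m
Formula: V = (1/3) * base_area * h
base_area = 6.3 * 7 = 44.1
base_area * h = 44.1 * 12.7 = 560.07
V = 560.07 / 3
V = 186.69
186.69 m^3


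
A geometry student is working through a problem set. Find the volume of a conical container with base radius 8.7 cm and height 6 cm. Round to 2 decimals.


Shape: cone
Radius r = 8.7 cm, Height h = 6 cm
Formula: V = (1/3) * pi * r^2 * h
r^2 = 75.69
pi * r^2 * h = pi * 75.69 * 6 = 454.14 * pi
V = 454.14 * pi / 3
V = 475.57
475.57 cm^3


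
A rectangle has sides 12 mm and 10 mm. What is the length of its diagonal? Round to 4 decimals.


Shape: rectangle (diagonal via Pythagoras)
Sides: 12 mm and 10 mm
Formula: d = sqrt(l^2 + w^2)
l^2 = 144, w^2 = 100
l^2 + w^2 = 244
d = sqrt(244)
d = 15.6205
15.6205 mm


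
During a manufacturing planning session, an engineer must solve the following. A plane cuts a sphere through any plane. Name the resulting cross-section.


Solid: sphere
Cutting plane: through any plane
Visualize the intersection of the plane with the solid's surface.
The boundary of the cut region is a circle.
circle


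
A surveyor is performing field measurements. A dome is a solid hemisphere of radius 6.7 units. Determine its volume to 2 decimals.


Shape: hemisphere (half of a sphere)
Radius r = 6.7 units
Formula: V = (1/2) * (4/3) * pi * r^3 = (2/3) * pi * r^3
r^3 = 300.763
(2/3) * 300.763 = 200.508667
V = 200.508667 * pi
V = 629.92
629.92 units^3


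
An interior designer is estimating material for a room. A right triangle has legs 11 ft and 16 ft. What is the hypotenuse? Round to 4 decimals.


Shape: right triangle
Legs a = 11 ft, b = 16 ft
Formula: c = sqrt(a^2 + b^2)
a^2 = 121, b^2 = 256
a^2 + b^2 = 377
c = sqrt(377)
c = 19.4165
19.4165 ft


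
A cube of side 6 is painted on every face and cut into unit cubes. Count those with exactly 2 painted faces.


Large cube: 6 x 6 x 6, cut into unit cubes.
n = 6, so n - 2 = 4
Cubes with 2 painted faces lie along the edges, excluding corners.
A cube has 12 edges; each contributes (n - 2) = 4 such cubes.
Count = 12 * 4 = 48
48 unit cubes


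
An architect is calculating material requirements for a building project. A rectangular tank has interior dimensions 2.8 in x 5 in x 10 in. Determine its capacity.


Shape: rectangular prism
l = 2.8 in, w = 5 in, h = 10 in
Formula: V = l * w * h
V = 2.8 * 5 * 10
V = 14 * 10
V = 140
140 in^3


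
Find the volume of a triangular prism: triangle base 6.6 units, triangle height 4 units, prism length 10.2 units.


Shape: triangular prism
Triangle base = 6.6 units, triangle height = 4 units, prism length L = 10.2 units
Formula: V = (1/2 * b * h_tri) * L
Cross-section area = 0.5 * 6.6 * 4 = 13.2
V = 13.2 * 10.2
V = 134.64
134.64 units^3


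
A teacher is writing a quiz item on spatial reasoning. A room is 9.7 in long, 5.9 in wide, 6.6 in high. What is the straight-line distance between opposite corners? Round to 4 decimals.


Shape: rectangular box (space diagonal)
l = 9.7 in, w = 5.9 in, h = 6.6 in
Visualize: the diagonal of the base, then a right triangle with that diagonal and the height.
Formula: d = sqrt(l^2 + w^2 + h^2)
l^2 + w^2 + h^2 = 94.09 + 34.81 + 43.56 = 172.46
d = sqrt(172.46)
d = 13.1324
13.1324 in


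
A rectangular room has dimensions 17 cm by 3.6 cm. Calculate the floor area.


Shape: rectangle
Length l = 17 cm, Width w = 3.6 cm
Formula: A = l * w
A = 17 * 3.6
A = 61.2
61.2 cm^2


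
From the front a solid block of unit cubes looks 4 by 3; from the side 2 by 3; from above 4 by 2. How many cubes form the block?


Orthographic views of a solid rectangular block:
Front view 4 x 3 -> length = 4, height = 3
Side view 2 x 3 -> width = 2, height = 3 (consistent)
Top view 4 x 2 -> confirms length = 4, width = 2
The block is 4 x 2 x 3.
Total unit cubes = 4 * 2 * 3 = 24
24 unit cubes


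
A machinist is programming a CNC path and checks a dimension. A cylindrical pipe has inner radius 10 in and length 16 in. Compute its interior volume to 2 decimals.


Shape: cylinder
Radius r = 10 in, Height h = 16 in
Formula: V = pi * r^2 * h
r^2 = 100
V = pi * 100 * 16
V = 1600 * pi
V = 5026.55
5026.55 in^3


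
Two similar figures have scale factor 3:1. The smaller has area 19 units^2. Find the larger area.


Linear scale factor k = 3
Original area = 19 units^2
Rule: under a linear scaling by k, areas scale by k^2.
k^2 = 3^2 = 9
New area = 19 * 9
New area = 171
171 units^2


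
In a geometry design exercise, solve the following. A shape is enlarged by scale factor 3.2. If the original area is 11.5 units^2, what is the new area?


Linear scale factor k = 3.2
Original area = 11.5 units^2
Rule: under a linear scaling by k, areas scale by k^2.
k^2 = 3.2^2 = 10.24
New area = 11.5 * 10.24
New area = 117.76
117.76 units^2


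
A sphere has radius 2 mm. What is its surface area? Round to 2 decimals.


Shape: sphere
Radius r = 2 mm
Formula: SA = 4 * pi * r^2
r^2 = 4
SA = 4 * pi * 4
SA = 16 * pi
SA = 50.27
50.27 mm^2


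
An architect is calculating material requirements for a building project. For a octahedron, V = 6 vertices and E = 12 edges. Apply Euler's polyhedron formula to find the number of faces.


Polyhedron: octahedron
Euler's formula for convex polyhedra: V - E + F = 2
Given: V = 6 vertices and E = 12 edges
Solve for F:
F = 2 + E - V = 2 + 12 - 6 = 8
8 faces


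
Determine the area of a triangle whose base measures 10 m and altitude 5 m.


Shape: triangle
Base b = 10 m, Height h = 5 m
Formula: A = (1/2) * b * h
A = 0.5 * 10 * 5
A = 0.5 * 50
A = 25
25 m^2


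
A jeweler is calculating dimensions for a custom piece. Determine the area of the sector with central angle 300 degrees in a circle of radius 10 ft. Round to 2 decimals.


Shape: circular sector
Radius r = 10 ft, Angle = 300 degrees
Formula: A = (angle/360) * pi * r^2
r^2 = 100
Fraction of circle = 300/360
A = (300/360) * pi * 100
A = 83.333333 * pi
A = 261.8
261.8 ft^2


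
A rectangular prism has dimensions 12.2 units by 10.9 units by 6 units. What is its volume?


Shape: rectangular prism
l = 12.2 units, w = 10.9 units, h = 6 units
Formula: V = l * w * h
V = 12.2 * 10.9 * 6
V = 132.98 * 6
V = 797.88
797.88 units^3


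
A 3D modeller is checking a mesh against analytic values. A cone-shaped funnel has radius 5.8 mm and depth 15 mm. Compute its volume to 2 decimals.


Shape: cone
Radius r = 5.8 mm, Height h = 15 mm
Formula: V = (1/3) * pi * r^2 * h
r^2 = 33.64
pi * r^2 * h = pi * 33.64 * 15 = 504.6 * pi
V = 504.6 * pi / 3
V = 528.42
528.42 mm^3


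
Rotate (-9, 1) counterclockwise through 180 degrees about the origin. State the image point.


Transformation: rotation about the origin
Original point: (-9, 1)
Rule for 180 deg: (x, y) -> (-x, -y)
Apply: (-9, 1) -> (9, -1)
(9, -1)


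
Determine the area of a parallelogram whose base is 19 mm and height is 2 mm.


Shape: parallelogram
Base b = 19 mm, Height h = 2 mm
Formula: A = b * h
A = 19 * 2
A = 38
38 mm^2


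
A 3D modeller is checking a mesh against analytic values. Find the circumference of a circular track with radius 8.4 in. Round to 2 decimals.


Shape: circle
Radius r = 8.4 in
Formula: C = 2 * pi * r
C = 2 * pi * 8.4
C = 16.8 * pi
C = 52.78
52.78 in


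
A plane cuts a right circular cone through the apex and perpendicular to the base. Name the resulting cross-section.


Solid: right circular cone
Cutting plane: through the apex and perpendicular to the base
Visualize the intersection of the plane with the solid's surface.
The boundary of the cut region is a isosceles triangle.
isosceles triangle


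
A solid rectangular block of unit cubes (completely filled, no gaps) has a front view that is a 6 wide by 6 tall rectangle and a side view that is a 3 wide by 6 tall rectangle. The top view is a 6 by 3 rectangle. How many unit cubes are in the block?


Orthographic views of a solid rectangular block:
Front view 6 x 6 -> length = 6, height = 6
Side view 3 x 6 -> width = 3, height = 6 (consistent)
Top view 6 x 3 -> confirms length = 6, width = 3
The block is 6 x 3 x 6.
Total unit cubes = 6 * 3 * 6 = 108
108 unit cubes
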